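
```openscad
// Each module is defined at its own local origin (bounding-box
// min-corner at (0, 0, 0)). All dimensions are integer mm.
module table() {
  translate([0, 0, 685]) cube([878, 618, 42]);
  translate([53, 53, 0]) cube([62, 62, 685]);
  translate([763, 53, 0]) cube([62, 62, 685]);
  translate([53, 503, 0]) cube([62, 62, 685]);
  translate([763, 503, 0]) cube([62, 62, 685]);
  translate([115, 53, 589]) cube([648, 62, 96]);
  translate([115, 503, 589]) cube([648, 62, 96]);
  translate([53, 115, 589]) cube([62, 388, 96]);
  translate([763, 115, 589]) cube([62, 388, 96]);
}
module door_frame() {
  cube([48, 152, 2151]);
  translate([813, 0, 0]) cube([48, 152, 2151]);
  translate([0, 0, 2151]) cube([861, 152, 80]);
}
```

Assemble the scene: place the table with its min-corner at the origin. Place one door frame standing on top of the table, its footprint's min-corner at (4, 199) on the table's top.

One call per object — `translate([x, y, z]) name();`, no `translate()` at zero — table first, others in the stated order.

table();
translate([4, 199, 727]) door_frame();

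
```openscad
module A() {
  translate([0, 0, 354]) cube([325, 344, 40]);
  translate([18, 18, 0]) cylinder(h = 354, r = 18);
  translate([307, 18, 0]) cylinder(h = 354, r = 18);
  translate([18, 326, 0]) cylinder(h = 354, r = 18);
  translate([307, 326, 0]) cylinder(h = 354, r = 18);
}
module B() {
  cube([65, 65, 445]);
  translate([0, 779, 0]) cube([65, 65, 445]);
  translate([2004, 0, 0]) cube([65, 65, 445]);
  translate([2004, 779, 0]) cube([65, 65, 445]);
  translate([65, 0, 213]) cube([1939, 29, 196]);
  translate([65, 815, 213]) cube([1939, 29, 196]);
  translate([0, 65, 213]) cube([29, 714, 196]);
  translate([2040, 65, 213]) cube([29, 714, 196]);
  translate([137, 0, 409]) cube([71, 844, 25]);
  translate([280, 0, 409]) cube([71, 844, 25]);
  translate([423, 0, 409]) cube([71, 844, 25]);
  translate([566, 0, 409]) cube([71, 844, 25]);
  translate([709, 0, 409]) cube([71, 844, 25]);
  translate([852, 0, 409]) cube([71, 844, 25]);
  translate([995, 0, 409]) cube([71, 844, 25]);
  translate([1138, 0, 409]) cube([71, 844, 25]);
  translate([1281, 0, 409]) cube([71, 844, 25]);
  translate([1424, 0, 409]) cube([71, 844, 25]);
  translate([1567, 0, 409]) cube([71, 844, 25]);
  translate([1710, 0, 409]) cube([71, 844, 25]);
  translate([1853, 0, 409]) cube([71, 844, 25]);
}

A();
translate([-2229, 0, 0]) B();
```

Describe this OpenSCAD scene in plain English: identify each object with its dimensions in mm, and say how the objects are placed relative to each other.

A is a simple wooden stool: a rectangular seat 325 mm (x) by 344 mm (y), 40 mm thick, top face at z = 394 mm, on four round legs, each 36 mm in diameter. The legs rest on z = 0, each leg's axis is inset half a diameter from the nearest pair of seat edges (so the leg's bounding box is flush with the corner).

B is a bed frame 2069 mm long (x) by 844 mm wide (y). Four 65×65 mm corner posts, 445 mm tall, at the corners of the footprint. Four rails of 29 mm thickness and 196 mm height run between adjacent posts with their undersides at z = 213 mm, their outer faces flush with the outside of the frame (the two x-running rails run between the posts' inner faces; the two y-running rails run between the posts' inner faces). 13 slats, each 71 mm wide (x) and 25 mm thick, lie across the top of the two x-running rails, running the full 844 mm width of the frame in y; the slats are evenly spaced along x between the inner faces of the end posts with equal gaps (rounded down to the nearest mm) at the −x end and between each pair — any rounding remainder accumulates at the +x end.

The bed frame is on the floor beside the stool on its −x side.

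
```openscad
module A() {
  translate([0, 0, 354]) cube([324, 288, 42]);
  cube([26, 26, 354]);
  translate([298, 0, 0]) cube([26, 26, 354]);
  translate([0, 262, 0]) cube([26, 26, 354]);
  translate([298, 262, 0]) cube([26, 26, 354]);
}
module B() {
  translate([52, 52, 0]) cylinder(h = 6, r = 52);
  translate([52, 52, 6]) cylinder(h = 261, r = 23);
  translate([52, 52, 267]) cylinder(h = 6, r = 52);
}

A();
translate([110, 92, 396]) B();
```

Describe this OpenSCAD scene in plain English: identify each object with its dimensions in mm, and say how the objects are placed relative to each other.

A is a simple wooden stool: a rectangular seat 324 mm (x) by 288 mm (y), 42 mm thick, top face at z = 396 mm, on four square legs, each 26×26 mm in cross-section. The legs rest on z = 0, each flush with a corner of the seat.

B is a spool: two coaxial disc flanges of radius 52 mm and thickness 6 mm, joined by a core cylinder of radius 23 mm and height 261 mm. The lower flange rests on z = 0 and the three cylinders share a vertical axis.

The spool is on top of the stool, centred.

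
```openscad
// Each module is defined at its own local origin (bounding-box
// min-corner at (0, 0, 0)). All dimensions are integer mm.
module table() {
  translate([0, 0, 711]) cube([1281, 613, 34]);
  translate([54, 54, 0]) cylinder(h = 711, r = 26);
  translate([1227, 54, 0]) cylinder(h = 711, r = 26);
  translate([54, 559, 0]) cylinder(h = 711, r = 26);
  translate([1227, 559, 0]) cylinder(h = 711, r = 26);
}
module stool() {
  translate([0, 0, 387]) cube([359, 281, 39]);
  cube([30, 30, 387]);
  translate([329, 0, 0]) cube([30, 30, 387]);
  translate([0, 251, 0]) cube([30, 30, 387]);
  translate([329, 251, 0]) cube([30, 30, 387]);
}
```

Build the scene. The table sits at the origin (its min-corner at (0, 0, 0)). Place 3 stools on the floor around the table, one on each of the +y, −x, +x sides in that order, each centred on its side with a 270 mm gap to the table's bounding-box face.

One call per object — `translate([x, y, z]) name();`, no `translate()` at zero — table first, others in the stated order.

table();
translate([461, 883, 0]) stool();
translate([-629, 166, 0]) stool();
translate([1551, 166, 0]) stool();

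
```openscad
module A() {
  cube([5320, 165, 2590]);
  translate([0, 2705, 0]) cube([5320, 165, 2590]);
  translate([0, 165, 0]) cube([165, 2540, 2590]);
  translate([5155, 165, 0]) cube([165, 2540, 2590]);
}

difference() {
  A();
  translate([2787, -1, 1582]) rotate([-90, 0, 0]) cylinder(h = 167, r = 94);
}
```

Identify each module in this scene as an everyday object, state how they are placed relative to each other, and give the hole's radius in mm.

The subtracted cylinder has r = 94 mm.

A is a house frame. The house frame has a circular hole through its front wall. The hole's radius is 94 mm.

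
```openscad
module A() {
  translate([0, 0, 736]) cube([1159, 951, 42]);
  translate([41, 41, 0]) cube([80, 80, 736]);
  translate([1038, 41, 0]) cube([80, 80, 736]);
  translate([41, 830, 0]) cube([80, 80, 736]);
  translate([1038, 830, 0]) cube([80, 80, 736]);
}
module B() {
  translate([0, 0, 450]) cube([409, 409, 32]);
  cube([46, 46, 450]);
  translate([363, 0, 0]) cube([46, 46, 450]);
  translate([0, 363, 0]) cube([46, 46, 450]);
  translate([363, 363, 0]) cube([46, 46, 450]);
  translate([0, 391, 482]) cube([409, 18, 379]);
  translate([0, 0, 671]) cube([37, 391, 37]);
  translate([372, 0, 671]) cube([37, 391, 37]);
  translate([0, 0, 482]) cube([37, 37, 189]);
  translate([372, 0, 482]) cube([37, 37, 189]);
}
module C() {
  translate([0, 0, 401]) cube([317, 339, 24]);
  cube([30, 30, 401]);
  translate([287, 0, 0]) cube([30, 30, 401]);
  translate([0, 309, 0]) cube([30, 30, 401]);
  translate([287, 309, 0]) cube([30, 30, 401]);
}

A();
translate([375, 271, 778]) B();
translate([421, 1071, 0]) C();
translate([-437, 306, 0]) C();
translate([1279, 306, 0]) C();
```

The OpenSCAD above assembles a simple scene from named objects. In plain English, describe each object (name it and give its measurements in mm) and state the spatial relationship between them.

A is a rectangular dining table. The top is 1159×951×42 mm with its upper surface at z = 778 mm. It stands on four 80×80 mm square legs, each inset 41 mm from the nearest pair of top edges, running from the floor to the underside of the top.

B is a chair: 409×409 mm seat, 32 mm thick, top at z = 482 mm, on four 46 mm square corner legs flush with the seat edges. A 18 mm thick backrest slab spans the full seat width, extending 379 mm above the seat top, its back face flush with the seat's +y edge. Two armrests of 37×37 mm section run along each side from the seat's front edge to the front of the backrest, top faces 226 mm above the seat top and outer faces flush with the seat's x-edges; a 37×37 mm post under the front of each armrest stands on the seat at the front corner.

C is a four-legged stool. The seat is a 317×339×24 mm slab whose top surface is at z = 425 mm; four square legs, each 30×30 mm in cross-section, run from the floor (z = 0) to the underside of the seat, each flush with a corner of the seat.

The chair is on top of the table, centred. Three stools sit around the table at the +y, −x, +x sides.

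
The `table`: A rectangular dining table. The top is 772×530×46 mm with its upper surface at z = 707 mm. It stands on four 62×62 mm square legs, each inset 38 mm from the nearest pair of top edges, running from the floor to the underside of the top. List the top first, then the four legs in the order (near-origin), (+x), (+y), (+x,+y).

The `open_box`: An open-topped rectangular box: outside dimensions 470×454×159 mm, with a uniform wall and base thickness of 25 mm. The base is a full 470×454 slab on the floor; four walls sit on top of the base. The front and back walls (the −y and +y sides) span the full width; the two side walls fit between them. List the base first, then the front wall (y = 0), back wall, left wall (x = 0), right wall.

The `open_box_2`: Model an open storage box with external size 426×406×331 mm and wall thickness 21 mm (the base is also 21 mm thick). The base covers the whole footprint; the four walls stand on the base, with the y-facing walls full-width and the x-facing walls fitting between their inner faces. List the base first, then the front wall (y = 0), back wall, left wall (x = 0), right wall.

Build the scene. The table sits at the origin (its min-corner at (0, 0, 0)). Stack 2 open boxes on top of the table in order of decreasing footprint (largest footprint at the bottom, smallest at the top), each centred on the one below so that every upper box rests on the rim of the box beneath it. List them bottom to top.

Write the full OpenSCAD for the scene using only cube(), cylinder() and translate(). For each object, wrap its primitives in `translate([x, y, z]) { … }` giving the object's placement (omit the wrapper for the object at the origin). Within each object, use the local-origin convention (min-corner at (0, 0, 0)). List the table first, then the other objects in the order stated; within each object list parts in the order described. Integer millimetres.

translate([0, 0, 661]) cube([772, 530, 46]);
translate([38, 38, 0]) cube([62, 62, 661]);
translate([672, 38, 0]) cube([62, 62, 661]);
translate([38, 430, 0]) cube([62, 62, 661]);
translate([672, 430, 0]) cube([62, 62, 661]);
translate([151, 38, 707]) {
  cube([470, 454, 25]);
  translate([0, 0, 25]) cube([470, 25, 134]);
  translate([0, 429, 25]) cube([470, 25, 134]);
  translate([0, 25, 25]) cube([25, 404, 134]);
  translate([445, 25, 25]) cube([25, 404, 134]);
}
translate([173, 62, 866]) {
  cube([426, 406, 21]);
  translate([0, 0, 21]) cube([426, 21, 310]);
  translate([0, 385, 21]) cube([426, 21, 310]);
  translate([0, 21, 21]) cube([21, 364, 310]);
  translate([405, 21, 21]) cube([21, 364, 310]);
}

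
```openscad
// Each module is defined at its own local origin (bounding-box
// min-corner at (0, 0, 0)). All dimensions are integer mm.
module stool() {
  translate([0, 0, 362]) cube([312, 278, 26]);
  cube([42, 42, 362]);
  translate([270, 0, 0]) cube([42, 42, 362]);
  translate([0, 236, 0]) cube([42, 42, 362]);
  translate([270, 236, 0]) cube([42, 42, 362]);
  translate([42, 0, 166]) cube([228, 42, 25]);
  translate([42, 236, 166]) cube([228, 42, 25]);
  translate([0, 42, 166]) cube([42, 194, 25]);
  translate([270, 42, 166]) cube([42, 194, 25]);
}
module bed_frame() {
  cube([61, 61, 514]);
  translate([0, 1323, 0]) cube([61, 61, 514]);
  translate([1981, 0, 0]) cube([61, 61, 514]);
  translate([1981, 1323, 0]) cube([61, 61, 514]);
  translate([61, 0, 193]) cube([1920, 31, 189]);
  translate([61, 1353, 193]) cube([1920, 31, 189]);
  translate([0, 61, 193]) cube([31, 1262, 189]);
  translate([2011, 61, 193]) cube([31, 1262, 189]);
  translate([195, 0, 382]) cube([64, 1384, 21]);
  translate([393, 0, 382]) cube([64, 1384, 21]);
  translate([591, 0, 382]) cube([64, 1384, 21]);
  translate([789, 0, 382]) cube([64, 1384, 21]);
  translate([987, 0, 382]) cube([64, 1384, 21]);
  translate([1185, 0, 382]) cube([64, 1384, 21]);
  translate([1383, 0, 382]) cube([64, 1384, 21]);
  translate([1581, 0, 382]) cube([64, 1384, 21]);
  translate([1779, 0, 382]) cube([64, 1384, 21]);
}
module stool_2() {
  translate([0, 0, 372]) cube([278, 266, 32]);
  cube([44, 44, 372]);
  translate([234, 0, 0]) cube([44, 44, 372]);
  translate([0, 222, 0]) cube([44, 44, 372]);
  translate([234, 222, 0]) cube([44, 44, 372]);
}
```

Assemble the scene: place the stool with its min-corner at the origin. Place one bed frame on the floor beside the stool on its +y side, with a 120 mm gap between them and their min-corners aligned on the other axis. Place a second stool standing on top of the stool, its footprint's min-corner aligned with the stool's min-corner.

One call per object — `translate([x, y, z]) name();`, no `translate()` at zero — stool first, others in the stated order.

stool();
translate([0, 398, 0]) bed_frame();
translate([0, 0, 388]) stool_2();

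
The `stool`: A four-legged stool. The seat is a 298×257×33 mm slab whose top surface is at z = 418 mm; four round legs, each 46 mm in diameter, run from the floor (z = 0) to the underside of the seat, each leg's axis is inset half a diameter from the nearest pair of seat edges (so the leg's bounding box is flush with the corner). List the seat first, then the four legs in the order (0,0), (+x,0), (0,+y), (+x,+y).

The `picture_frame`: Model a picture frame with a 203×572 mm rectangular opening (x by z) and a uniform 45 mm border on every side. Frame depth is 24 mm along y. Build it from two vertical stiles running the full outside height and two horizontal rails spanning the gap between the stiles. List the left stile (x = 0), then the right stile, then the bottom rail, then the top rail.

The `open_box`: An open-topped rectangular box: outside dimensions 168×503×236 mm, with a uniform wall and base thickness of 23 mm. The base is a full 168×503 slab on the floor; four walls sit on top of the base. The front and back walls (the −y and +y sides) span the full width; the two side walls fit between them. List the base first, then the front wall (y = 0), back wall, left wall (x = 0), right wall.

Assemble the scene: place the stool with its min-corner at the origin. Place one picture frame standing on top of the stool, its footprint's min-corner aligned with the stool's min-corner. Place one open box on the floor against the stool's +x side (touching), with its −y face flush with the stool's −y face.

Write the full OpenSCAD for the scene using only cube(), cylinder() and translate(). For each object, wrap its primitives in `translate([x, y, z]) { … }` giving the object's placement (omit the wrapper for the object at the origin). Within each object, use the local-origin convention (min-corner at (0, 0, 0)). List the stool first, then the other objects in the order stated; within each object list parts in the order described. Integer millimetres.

translate([0, 0, 385]) cube([298, 257, 33]);
translate([23, 23, 0]) cylinder(h = 385, r = 23);
translate([275, 23, 0]) cylinder(h = 385, r = 23);
translate([23, 234, 0]) cylinder(h = 385, r = 23);
translate([275, 234, 0]) cylinder(h = 385, r = 23);
translate([0, 0, 418]) {
  cube([45, 24, 662]);
  translate([248, 0, 0]) cube([45, 24, 662]);
  translate([45, 0, 0]) cube([203, 24, 45]);
  translate([45, 0, 617]) cube([203, 24, 45]);
}
translate([298, 0, 0]) {
  cube([168, 503, 23]);
  translate([0, 0, 23]) cube([168, 23, 213]);
  translate([0, 480, 23]) cube([168, 23, 213]);
  translate([0, 23, 23]) cube([23, 457, 213]);
  translate([145, 23, 23]) cube([23, 457, 213]);
}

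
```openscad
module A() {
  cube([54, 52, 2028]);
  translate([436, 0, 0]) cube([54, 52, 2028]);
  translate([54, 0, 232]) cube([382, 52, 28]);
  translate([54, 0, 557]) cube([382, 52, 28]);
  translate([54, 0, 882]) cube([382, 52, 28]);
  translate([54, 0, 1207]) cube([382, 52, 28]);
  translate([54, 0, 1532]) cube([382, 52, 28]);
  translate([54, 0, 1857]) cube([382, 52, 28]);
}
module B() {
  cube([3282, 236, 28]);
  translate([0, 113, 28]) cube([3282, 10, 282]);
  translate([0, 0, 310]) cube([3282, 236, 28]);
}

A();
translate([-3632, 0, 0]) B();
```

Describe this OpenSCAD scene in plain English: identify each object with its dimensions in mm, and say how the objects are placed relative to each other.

A is a straight ladder. Two 54×52 mm vertical rails, 2028 mm tall, stand 490 mm apart (outside-to-outside) with their front faces coplanar on the −y side. 6 rungs, each 52 mm deep and 28 mm tall, span between the inner faces of the rails, front faces flush with the rails. The lowest rung's underside is at z = 232 mm and rungs are spaced 325 mm apart (underside to underside).

B is an I-beam lying along x, 3282 mm long. Overall section height 338 mm. Two flanges 236 mm wide (y) and 28 mm thick, one on the floor and one at the top; a web 10 mm thick runs between them, centred on the flange width.

The I-beam is on the floor beside the ladder on its −x side.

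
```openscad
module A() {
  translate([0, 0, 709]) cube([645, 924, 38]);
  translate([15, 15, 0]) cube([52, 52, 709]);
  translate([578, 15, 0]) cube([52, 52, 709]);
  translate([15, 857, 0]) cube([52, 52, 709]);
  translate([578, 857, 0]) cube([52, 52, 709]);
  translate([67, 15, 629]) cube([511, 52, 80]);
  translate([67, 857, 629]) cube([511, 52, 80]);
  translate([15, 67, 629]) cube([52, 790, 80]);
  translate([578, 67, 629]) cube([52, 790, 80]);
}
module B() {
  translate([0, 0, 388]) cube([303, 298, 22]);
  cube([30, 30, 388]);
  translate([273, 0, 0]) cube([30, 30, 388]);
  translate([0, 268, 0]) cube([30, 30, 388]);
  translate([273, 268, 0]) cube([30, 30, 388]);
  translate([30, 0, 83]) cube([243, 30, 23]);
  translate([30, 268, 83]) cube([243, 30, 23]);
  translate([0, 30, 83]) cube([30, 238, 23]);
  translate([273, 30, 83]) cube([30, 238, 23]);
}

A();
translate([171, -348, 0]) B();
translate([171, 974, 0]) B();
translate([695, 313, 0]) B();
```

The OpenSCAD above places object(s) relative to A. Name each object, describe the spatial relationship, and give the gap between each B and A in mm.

A is a table. B is a stool. Three stools sit around the table at the −y, +y, +x sides. The gap between each stool and the table is 50 mm.

Each stool's nearest face is 50 mm from the table's bounding box.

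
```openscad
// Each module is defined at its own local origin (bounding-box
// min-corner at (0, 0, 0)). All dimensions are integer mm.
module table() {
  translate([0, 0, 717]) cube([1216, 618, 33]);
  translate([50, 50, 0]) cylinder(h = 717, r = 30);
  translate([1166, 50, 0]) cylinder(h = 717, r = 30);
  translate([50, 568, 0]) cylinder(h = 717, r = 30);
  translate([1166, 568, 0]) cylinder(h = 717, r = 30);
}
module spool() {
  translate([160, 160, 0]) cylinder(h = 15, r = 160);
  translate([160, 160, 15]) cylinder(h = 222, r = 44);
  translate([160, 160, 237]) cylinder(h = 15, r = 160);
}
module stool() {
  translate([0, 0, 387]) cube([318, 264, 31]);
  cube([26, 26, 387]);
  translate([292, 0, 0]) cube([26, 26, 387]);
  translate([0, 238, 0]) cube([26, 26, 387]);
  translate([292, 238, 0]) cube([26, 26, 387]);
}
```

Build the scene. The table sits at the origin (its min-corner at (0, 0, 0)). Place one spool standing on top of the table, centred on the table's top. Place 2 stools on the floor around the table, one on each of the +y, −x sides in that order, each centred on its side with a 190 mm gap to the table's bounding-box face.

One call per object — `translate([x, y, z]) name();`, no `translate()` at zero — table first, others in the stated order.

table();
translate([448, 149, 750]) spool();
translate([449, 808, 0]) stool();
translate([-508, 177, 0]) stool();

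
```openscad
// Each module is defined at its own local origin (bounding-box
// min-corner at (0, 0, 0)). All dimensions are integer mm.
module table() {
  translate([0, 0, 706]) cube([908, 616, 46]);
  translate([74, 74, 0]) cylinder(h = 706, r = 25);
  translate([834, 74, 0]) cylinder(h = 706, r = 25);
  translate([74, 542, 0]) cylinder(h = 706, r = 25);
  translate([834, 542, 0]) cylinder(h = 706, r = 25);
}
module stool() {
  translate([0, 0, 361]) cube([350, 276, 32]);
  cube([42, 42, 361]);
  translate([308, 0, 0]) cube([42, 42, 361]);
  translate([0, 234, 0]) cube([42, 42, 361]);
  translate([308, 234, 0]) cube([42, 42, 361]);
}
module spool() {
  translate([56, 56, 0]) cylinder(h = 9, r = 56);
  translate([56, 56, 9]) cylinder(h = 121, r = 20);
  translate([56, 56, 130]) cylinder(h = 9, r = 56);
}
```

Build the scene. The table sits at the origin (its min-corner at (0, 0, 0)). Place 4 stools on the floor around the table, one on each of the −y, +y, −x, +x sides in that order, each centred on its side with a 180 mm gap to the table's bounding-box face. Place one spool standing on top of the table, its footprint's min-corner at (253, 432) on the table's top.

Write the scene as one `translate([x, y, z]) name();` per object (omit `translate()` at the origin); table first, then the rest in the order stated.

table();
translate([279, -456, 0]) stool();
translate([279, 796, 0]) stool();
translate([-530, 170, 0]) stool();
translate([1088, 170, 0]) stool();
translate([253, 432, 752]) spool();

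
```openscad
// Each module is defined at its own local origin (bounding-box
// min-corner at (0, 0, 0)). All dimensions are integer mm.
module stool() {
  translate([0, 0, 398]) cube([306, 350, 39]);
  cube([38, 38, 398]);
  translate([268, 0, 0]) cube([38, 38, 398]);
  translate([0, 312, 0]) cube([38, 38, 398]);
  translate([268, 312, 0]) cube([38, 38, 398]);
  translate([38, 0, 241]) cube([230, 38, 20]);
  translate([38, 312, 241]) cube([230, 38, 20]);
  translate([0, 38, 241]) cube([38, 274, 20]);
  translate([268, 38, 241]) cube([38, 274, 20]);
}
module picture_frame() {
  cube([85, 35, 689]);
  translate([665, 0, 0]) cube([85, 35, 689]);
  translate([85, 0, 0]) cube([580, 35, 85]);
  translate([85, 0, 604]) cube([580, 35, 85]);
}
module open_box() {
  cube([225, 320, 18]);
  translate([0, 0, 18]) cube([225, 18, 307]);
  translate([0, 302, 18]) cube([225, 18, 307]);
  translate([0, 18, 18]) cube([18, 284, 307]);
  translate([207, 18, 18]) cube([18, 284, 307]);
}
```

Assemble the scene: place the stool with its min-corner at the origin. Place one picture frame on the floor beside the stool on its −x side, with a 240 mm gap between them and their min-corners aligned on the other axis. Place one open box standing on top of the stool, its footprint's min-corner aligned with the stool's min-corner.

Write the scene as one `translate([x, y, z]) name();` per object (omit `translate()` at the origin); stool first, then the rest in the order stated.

stool();
translate([-990, 0, 0]) picture_frame();
translate([0, 0, 437]) open_box();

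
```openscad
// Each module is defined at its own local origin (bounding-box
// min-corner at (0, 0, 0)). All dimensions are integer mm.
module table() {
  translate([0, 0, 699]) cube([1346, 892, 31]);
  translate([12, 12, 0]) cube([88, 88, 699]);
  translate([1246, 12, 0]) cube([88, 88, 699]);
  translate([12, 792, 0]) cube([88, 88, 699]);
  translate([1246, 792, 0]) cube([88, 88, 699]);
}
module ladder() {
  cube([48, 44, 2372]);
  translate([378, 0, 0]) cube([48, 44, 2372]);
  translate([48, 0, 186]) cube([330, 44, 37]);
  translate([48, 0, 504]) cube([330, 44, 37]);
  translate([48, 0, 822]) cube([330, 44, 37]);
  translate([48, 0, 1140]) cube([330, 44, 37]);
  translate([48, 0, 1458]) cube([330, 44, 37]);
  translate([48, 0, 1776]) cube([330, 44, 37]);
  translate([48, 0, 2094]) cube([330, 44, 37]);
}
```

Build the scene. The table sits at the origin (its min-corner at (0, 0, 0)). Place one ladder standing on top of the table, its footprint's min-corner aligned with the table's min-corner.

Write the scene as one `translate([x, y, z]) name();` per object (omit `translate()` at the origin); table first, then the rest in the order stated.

table();
translate([0, 0, 730]) ladder();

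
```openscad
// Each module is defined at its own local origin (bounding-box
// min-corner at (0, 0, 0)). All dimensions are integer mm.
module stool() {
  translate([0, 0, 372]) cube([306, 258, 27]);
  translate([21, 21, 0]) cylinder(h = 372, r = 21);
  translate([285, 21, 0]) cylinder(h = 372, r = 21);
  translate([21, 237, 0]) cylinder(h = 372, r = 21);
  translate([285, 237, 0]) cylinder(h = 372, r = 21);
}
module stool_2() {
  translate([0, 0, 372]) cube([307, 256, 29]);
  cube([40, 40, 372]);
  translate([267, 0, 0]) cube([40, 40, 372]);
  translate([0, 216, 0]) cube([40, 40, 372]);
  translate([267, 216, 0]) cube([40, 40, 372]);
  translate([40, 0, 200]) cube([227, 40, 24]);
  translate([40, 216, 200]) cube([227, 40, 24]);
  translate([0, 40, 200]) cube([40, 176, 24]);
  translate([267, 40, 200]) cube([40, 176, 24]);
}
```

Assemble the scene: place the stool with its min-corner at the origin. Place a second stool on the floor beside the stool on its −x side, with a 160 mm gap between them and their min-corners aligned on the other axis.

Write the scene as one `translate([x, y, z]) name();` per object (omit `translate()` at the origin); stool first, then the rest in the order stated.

stool();
translate([-467, 0, 0]) stool_2();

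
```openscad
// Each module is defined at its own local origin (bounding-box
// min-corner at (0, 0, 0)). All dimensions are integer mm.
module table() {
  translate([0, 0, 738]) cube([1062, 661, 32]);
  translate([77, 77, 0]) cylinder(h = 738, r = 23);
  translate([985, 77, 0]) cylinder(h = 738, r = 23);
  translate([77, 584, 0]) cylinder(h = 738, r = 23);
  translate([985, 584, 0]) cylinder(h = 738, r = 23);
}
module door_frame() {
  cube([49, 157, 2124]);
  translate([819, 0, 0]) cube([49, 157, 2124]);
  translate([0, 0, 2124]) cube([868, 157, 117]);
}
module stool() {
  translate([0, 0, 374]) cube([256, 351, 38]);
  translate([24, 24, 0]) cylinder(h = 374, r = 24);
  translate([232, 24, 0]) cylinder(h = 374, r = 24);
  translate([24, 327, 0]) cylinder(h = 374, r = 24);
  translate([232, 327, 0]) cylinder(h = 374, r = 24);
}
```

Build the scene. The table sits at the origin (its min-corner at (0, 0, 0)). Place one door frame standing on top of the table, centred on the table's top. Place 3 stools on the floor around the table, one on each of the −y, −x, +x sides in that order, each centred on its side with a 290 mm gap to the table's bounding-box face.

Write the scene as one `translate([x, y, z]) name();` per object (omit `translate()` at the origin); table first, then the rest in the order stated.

table();
translate([97, 252, 770]) door_frame();
translate([403, -641, 0]) stool();
translate([-546, 155, 0]) stool();
translate([1352, 155, 0]) stool();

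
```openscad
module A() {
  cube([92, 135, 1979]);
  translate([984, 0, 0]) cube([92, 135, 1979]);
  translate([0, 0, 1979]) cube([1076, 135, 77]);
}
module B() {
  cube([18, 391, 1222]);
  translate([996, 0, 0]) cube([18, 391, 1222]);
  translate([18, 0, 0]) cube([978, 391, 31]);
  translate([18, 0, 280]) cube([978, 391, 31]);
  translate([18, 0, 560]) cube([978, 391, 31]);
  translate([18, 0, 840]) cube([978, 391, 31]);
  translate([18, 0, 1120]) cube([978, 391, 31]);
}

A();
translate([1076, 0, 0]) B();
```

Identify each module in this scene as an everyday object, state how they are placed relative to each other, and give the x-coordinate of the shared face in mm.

The door frame's +x face and the bookshelf's −x face are both at x = 1076 mm.

A is a door frame. B is a bookshelf. The bookshelf is against the door frame's +x side, with their −y faces flush. The x-coordinate of the shared face is 1076 mm.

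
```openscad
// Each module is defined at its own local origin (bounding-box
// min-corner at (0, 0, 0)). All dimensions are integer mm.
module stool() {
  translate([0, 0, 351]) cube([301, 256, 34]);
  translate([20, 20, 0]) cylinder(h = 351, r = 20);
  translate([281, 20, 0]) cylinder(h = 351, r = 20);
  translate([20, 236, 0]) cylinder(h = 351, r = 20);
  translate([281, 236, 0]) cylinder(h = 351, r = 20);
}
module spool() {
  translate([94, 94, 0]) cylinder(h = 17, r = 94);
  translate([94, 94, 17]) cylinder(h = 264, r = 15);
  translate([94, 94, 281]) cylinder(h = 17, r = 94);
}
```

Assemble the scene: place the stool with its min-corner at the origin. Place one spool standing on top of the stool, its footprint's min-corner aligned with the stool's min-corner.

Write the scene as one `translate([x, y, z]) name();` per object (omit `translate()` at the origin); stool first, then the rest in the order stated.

stool();
translate([0, 0, 385]) spool();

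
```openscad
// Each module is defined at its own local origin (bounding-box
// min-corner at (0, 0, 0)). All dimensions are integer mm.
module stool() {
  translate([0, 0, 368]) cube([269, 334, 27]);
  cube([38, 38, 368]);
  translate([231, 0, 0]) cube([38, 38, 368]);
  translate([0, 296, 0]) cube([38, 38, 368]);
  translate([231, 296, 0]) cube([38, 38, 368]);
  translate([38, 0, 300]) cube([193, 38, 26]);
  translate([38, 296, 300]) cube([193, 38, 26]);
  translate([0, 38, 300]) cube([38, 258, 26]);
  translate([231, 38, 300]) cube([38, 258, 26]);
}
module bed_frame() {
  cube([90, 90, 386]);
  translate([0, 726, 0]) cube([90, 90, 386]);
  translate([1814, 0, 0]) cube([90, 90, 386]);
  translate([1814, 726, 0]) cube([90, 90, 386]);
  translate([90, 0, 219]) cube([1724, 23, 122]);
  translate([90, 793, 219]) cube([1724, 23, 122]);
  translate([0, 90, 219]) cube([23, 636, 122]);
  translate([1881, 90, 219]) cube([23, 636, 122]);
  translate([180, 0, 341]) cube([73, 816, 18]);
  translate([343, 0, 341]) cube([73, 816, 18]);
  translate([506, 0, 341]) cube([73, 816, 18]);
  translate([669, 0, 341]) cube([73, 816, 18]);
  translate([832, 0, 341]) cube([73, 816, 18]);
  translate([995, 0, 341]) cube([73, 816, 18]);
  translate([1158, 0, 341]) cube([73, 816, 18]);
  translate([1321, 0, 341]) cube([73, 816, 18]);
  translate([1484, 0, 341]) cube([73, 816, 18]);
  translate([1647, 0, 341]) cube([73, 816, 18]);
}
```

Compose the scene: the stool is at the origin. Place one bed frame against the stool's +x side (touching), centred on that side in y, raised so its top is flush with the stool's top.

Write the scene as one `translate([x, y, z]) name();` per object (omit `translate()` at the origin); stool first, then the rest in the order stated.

stool();
translate([269, -241, 9]) bed_frame();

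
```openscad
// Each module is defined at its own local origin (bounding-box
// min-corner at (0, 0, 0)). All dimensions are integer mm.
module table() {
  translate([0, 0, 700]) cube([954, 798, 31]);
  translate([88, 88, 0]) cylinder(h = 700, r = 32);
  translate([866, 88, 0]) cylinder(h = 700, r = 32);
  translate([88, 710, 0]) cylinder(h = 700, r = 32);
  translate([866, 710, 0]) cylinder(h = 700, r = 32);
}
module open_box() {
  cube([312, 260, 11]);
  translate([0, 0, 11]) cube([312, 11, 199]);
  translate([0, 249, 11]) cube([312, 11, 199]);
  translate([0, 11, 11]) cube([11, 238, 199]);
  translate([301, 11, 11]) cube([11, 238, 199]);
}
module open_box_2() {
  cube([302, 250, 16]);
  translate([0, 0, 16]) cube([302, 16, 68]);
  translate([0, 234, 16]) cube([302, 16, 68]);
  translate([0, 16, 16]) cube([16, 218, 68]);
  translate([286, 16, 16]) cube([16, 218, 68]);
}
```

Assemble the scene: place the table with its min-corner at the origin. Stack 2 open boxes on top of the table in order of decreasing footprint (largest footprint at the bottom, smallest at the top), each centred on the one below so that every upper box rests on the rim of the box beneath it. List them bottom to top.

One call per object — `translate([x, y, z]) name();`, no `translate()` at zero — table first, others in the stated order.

table();
translate([321, 269, 731]) open_box();
translate([326, 274, 941]) open_box_2();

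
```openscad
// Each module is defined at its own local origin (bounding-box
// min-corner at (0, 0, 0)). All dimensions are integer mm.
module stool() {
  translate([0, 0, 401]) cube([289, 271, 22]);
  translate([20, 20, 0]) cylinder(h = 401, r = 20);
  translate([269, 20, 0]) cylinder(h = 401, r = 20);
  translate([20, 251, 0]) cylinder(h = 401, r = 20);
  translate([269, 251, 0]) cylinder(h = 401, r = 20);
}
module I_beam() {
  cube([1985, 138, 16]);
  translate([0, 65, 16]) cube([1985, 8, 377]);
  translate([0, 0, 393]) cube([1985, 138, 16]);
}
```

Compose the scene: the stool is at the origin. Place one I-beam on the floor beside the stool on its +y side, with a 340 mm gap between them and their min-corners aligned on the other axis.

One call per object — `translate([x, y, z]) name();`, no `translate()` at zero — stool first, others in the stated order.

stool();
translate([0, 611, 0]) I_beam();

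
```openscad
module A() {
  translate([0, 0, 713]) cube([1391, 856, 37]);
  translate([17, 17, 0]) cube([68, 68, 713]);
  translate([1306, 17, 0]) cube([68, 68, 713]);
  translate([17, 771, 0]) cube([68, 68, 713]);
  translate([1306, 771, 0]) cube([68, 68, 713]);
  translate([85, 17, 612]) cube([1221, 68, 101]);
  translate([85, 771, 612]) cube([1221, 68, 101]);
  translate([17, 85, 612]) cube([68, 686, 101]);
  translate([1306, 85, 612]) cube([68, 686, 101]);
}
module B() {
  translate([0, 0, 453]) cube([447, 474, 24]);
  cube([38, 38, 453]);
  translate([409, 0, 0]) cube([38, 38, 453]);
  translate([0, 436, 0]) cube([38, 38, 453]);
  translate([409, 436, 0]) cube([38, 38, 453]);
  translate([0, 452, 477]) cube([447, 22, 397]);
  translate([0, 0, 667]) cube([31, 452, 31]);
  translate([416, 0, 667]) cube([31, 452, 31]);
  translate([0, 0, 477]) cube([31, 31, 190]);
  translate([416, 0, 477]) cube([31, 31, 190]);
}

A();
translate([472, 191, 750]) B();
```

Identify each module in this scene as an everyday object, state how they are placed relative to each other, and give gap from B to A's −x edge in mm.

The chair's min-x is at 472; the table's min-x is 0; gap = 472 mm.

A is a table. B is a chair. The chair is on top of the table, centred. The gap from the chair to the table's −x edge is 472 mm.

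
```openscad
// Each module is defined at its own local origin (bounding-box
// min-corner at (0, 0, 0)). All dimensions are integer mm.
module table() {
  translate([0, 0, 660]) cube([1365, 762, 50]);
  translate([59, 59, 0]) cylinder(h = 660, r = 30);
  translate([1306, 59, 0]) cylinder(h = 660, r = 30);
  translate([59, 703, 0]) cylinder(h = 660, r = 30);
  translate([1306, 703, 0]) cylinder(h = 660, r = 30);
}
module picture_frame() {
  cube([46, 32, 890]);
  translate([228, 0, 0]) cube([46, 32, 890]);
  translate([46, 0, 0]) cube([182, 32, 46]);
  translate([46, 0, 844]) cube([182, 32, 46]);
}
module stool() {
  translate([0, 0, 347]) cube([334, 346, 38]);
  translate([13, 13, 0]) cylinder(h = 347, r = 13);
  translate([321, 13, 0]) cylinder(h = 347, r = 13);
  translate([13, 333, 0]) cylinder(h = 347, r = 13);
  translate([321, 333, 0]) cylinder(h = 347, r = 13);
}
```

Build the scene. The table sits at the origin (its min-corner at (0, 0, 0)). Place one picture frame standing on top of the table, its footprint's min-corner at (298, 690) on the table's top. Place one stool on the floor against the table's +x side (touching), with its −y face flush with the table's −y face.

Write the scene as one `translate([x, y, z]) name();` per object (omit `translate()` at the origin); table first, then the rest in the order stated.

table();
translate([298, 690, 710]) picture_frame();
translate([1365, 0, 0]) stool();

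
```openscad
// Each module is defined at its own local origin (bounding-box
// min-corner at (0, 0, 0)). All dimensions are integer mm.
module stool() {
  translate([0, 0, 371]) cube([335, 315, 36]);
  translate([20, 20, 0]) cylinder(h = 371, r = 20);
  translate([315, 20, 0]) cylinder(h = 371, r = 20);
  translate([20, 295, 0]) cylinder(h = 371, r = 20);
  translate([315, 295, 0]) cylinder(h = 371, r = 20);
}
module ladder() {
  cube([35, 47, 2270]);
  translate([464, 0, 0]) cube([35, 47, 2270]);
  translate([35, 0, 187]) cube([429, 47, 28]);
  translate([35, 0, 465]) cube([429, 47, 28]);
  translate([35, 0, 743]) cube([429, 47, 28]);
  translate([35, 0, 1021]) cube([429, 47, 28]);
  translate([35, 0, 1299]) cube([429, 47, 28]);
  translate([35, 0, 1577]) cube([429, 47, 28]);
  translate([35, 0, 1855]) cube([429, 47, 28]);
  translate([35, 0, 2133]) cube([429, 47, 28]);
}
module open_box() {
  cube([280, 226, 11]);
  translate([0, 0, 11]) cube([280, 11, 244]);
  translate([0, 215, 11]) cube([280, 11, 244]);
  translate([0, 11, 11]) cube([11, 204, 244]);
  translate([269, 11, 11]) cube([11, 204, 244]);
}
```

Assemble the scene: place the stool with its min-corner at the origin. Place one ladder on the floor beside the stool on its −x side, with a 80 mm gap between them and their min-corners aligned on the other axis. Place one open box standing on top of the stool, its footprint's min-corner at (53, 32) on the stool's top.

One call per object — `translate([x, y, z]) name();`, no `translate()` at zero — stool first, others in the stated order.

stool();
translate([-579, 0, 0]) ladder();
translate([53, 32, 407]) open_box();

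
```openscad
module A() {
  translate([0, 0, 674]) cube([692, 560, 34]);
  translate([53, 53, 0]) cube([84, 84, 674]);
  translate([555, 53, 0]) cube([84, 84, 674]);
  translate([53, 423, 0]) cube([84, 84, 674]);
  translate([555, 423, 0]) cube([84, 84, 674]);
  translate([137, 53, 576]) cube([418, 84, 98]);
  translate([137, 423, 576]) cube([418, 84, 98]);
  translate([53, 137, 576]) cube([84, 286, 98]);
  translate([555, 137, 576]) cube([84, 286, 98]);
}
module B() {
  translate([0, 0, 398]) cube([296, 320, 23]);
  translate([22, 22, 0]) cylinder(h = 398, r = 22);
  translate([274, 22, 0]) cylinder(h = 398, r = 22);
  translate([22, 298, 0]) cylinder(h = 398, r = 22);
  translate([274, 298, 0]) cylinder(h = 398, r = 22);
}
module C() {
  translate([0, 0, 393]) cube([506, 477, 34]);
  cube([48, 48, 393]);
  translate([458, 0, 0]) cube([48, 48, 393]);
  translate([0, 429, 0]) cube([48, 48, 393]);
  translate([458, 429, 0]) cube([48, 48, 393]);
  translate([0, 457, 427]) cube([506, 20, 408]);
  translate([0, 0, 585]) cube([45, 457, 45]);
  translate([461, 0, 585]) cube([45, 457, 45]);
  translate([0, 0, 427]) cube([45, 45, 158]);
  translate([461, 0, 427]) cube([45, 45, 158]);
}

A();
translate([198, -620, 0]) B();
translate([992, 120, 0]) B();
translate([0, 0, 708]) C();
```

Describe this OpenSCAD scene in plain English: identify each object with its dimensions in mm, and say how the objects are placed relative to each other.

A is a rectangular dining table. The top is 692×560×34 mm with its upper surface at z = 708 mm. It stands on four 84×84 mm square legs, each inset 53 mm from the nearest pair of top edges, running from the floor to the underside of the top. Four apron rails, 84 mm thick and 98 mm tall, run between adjacent legs with their top edges flush with the underside of the top and their outer faces flush with the legs' outer faces.

B is a four-legged stool. The seat is a 296×320×23 mm slab whose top surface is at z = 421 mm; four round legs, each 44 mm in diameter, run from the floor (z = 0) to the underside of the seat, each leg's axis is inset half a diameter from the nearest pair of seat edges (so the leg's bounding box is flush with the corner).

C is a chair. The seat is a 506×477×34 mm slab with its top at z = 427 mm, on four 48×48 mm corner legs (flush with the seat edges, standing on z = 0). A flat backrest 20 mm thick, 408 mm tall, spans the full seat width and rises from the seat top along its +y edge, rear face flush with the rear of the seat. Two armrests of 45×45 mm section run along each side from the seat's front edge to the front of the backrest, top faces 203 mm above the seat top and outer faces flush with the seat's x-edges; a 45×45 mm post under the front of each armrest stands on the seat at the front corner.

Two stools sit around the table at the −y, +x sides. The chair is on top of the table.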